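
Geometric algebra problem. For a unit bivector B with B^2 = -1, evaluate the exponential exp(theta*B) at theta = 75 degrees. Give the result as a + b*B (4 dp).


For a unit bivector B with B^2 = -1, the exponential series gives
e^(theta*B) = cos(theta) + sin(theta)*B (the GA analogue of Euler's formula).
theta = 75 degrees = 1.308997 rad
cos(75 deg) = 0.2588
sin(75 deg) = 0.9659
exp(theta*B) = 0.2588 + 0.9659*B


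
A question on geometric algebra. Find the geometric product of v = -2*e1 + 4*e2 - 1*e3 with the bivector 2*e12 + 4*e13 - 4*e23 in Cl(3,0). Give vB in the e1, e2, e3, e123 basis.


vB has grade-1 (vector) and grade-3 (trivector) parts: vB = (v _| B) + (v ^ B).
Vector part <vB>_1:
  e1: -v2*b12 - v3*b13 = -(4)*(2) - (-1)*(4) = -4
  e2: v1*b12 - v3*b23 = (-2)*(2) - (-1)*(-4) = -8
  e3: v1*b13 + v2*b23 = (-2)*(4) + (4)*(-4) = -24
Trivector part <vB>_3:
  e123: v1*b23 - v2*b13 + v3*b12 = (-2)*(-4) - (4)*(4) + (-1)*(2) = -10
vB = -4*e1 - 8*e2 - 24*e3 - 10*e123


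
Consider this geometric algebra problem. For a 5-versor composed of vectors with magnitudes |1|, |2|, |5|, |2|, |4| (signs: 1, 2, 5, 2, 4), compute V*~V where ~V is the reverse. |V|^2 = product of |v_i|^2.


Each vector v_i has |v_i|^2 = s_i^2
Squared scales: 1^2 = 1, 2^2 = 4, 5^2 = 25, 2^2 = 4, 4^2 = 16
|V|^2 = 1 * 4 * 25 * 4 * 16
= 6400


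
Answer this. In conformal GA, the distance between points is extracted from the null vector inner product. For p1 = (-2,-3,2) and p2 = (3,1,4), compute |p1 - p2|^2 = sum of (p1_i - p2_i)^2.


p1 - p2 = (-5, -4, -2)
|p1 - p2|^2 = (-5)^2 + (-4)^2 + (-2)^2
= 25 + 16 + 4
= 45


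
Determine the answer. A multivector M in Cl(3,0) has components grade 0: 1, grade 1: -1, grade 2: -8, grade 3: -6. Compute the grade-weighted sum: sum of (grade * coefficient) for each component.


Grade-weighted sum = sum of grade_k * coefficient_k
0*1 = 0
1*(-1) = -1
2*(-8) = -16
3*(-6) = -18
Total = 0 + (-1) + (-16) + (-18) = -35


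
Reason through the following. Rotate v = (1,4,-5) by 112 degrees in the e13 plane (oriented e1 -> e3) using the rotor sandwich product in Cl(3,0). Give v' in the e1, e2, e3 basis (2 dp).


Rotor R = cos(56deg) - sin(56deg)*e13
Rotation angle theta = 2 * 56 = 112 degrees in the e13 plane (e1 -> e3).
The component perpendicular to the plane (e2) is invariant: v'_2 = v2 = 4.00
cos(112deg) = -0.3746, sin(112deg) = 0.9272
v'_1 = v1*cos(theta) - v3*sin(theta) = 1*(-0.3746) - (-5)*0.9272 = 4.26
v'_3 = v1*sin(theta) + v3*cos(theta) = 1*0.9272 + (-5)*(-0.3746) = 2.80
v' = 4.26*e1 + 4.00*e2 + 2.80*e3


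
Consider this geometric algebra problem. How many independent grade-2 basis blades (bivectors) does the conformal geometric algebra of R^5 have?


The conformal model of R^5 uses Cl(6,1) with m = 5 + 2 = 7 generators.
Number of grade-2 blades = C(m, 2) = C(7, 2)
= 7*6/2 = 21


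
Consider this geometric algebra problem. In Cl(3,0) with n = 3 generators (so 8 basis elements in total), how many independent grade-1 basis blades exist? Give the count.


Number of grade-k basis blades in Cl(p,q) with n = p + q is C(n, k).
n = 3 + 0 = 3
C(3, 1) = 3! / (1! * 2!)
= 6 / (1 * 2)
= 3


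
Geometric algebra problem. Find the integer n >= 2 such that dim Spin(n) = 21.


dim Spin(n) = dim so(n) = n(n-1)/2.
Solve n(n-1)/2 = 21, i.e. n^2 - n - 42 = 0.
Discriminant = 1 + 8*21 = 169
n = (1 + sqrt(169))/2 = (1 + 13)/2 = 7


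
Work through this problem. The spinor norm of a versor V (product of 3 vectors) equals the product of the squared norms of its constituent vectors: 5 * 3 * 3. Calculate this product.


Spinor norm N(V) = |v1|^2 * |v2|^2 * ... * |v3|^2
= 5 * 3 * 3
Running product: 5, 15, 45
N(V) = 45


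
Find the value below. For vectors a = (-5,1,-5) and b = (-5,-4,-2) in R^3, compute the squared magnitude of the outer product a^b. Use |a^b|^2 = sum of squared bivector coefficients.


a wedge b = (a1*b2 - a2*b1)*e12 + (a1*b3 - a3*b1)*e13 + (a2*b3 - a3*b2)*e23
e12 coeff: (-5)*(-4) - 1*(-5) = 20 - (-5) = 25
e13 coeff: (-5)*(-2) - (-5)*(-5) = 10 - 25 = -15
e23 coeff: 1*(-2) - (-5)*(-4) = -2 - 20 = -22
|a wedge b|^2 = 25^2 + (-15)^2 + (-22)^2
= 625 + 225 + 484
= 1334


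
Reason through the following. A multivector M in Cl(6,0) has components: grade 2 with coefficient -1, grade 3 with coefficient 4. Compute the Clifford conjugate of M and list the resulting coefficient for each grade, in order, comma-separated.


Clifford conjugate sign for grade k: (-1)^(k(k+1)/2)
Grade 2: (-1)^(2*3/2) = (-1)^3 = -1, coeff -1 -> 1
Grade 3: (-1)^(3*4/2) = (-1)^6 = 1, coeff 4 -> 4
Conjugated coefficients: 1, 4


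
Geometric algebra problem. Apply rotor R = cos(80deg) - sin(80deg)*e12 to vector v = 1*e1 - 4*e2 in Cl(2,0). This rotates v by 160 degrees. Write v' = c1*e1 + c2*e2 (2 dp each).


Rotor R = cos(80deg) - sin(80deg)*e12
Rotation angle theta = 2 * 80 = 160 degrees
v' = R*v*~R rotates v by theta.
cos(160deg) = -0.9397, sin(160deg) = 0.3420
v'_1 = 1*cos(160deg) - (-4)*sin(160deg)
= 1*(-0.9397) - (-4)*0.3420
= 0.43
v'_2 = 1*sin(160deg) + (-4)*cos(160deg)
= 1*0.3420 + (-4)*(-0.9397)
= 4.10
v' = 0.43*e1 + 4.10*e2


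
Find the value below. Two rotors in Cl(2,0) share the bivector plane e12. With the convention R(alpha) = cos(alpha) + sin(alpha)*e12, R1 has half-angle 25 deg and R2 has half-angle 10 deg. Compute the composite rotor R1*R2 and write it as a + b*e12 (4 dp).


Same-plane rotors commute and their half-angles add:
R1*R2 = cos(a1 + a2) + sin(a1 + a2)*e12.
a1 + a2 = 25 + 10 = 35 deg
cos(35 deg) = 0.8192
sin(35 deg) = 0.5736
R1*R2 = 0.8192 + 0.5736*e12


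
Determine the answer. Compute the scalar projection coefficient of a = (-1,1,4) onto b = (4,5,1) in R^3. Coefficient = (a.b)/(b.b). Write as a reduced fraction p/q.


Projection coefficient = (a . b) / (b . b)
a . b = (-1)*4 + 1*5 + 4*1
= -4 + 5 + 4 = 5
b . b = 4^2 + 5^2 + 1^2
= 16 + 25 + 1 = 42
Coefficient = 5/42
In lowest terms: 5/42


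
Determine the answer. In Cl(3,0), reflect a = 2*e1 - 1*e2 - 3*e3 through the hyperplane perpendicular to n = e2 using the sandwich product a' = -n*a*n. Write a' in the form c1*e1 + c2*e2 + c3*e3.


Reflection formula: a' = -n*a*n, with n = e2 (unit vector, n^2 = 1).
For reflection through hyperplane perp to e2:
The component along e2 flips sign, others stay.
a = (2, -1, -3)
a' = (2, 1, -3)
a' = 2*e1 + 1*e2 - 3*e3


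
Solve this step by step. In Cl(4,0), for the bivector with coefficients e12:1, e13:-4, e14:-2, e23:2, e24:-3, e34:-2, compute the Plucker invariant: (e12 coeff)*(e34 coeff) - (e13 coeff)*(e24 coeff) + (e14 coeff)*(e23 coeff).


Plucker relation: af - be + cd
a*f = 1*(-2) = -2
b*e = (-4)*(-3) = 12
c*d = (-2)*2 = -4
af - be + cd = -2 - 12 + (-4)
= -18


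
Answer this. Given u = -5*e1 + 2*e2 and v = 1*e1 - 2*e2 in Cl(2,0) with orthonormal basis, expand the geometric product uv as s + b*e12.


Expand: (-5*e1 + 2*e2)(1*e1 - 2*e2)
= (-5)*1*e1e1 + (-5)*(-2)*e1e2 + 2*1*e2e1 + 2*(-2)*e2e2
Using e1^2 = e2^2 = 1, e2e1 = -e1e2:
Scalar part s = (-5)*1 + 2*(-2) = -5 + (-4) = -9
Bivector part b = (-5)*(-2) - 2*1 = 10 - 2 = 8
uv = -9 + 8*e12


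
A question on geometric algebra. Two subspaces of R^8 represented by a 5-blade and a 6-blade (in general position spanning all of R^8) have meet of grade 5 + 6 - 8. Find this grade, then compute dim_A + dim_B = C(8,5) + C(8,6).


Meet grade = grade(A) + grade(B) - n
= 5 + 6 - 8 = 3
C(8,5) = 56
C(8,6) = 28
dim_A + dim_B = 56 + 28 = 84


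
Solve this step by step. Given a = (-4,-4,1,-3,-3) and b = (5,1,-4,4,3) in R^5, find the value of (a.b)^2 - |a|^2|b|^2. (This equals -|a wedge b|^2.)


a . b = (-4)*5 + (-4)*1 + 1*(-4) + (-3)*4 + (-3)*3
= -20 + (-4) + (-4) + (-12) + (-9) = -49
|a|^2 = (-4)^2 + (-4)^2 + 1^2 + (-3)^2 + (-3)^2 = 51
|b|^2 = 5^2 + 1^2 + (-4)^2 + 4^2 + 3^2 = 67
(a.b)^2 = (-49)^2 = 2401
|a|^2 * |b|^2 = 51 * 67 = 3417
Result = 2401 - 3417 = -1016


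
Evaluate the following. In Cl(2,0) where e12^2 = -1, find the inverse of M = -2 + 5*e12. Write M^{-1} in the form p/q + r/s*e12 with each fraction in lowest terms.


M = -2 + 5*e12, where e12^2 = -1.
Since M commutes with its reverse ~M = a - b*e12, M * ~M = a^2 - b^2*e12^2 = a^2 + b^2.
So M^{-1} = ~M / (a^2 + b^2) = (a - b*e12)/(a^2 + b^2).
a^2 + b^2 = 4 + 25 = 29
Scalar part = -2/29 = -2/29
Bivector coeff = -5/29 = -5/29
M^{-1} = -2/29 - 5/29*e12


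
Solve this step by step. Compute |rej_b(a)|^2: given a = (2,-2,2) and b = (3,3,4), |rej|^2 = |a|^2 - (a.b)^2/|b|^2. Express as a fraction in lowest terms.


|a|^2 = 2^2 + (-2)^2 + 2^2 = 12
|b|^2 = 3^2 + 3^2 + 4^2 = 34
a . b = 2*3 + (-2)*3 + 2*4 = 8
(a.b)^2 = 8^2 = 64
|rej|^2 = 12 - 64/34
= (408 - 64)/34
= 344/34
In lowest terms: 172/17


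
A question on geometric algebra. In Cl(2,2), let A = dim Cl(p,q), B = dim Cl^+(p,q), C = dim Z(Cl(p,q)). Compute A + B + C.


n = 2 + 2 = 4
Total dim = 2^4 = 16
Even subalgebra dim = 2^3 = 8
n is even, so center dim = 1
Sum = 16 + 8 + 1 = 25


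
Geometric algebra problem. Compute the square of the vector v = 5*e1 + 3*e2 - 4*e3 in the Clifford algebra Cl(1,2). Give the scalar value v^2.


v^2 = sum of c_i^2 * e_i^2
Positive signature terms (e_i^2 = +1): 5^2 = 25
Negative signature terms (e_j^2 = -1): 3^2 + (-4)^2 = 25
v^2 = 25 - 25 = 0


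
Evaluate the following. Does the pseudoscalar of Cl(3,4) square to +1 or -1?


The pseudoscalar I = e1...e_n (product of all n generators) of Cl(p,q) satisfies I^2 = (-1)^(q + n(n-1)/2).
p = 3, q = 4, n = p + q = 7
n(n-1)/2 = 7 * 6 / 2 = 21
Exponent = q + n(n-1)/2 = 4 + 21 = 25
I^2 = (-1)^25 = -1


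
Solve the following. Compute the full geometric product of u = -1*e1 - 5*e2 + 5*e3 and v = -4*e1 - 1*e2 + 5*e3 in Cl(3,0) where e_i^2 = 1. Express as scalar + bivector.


In Cl(3,0): e_i^2 = 1, e_ie_j = -e_je_i for i != j.
Scalar part = u . v = (-1)*(-4) + (-5)*(-1) + 5*5
= 4 + 5 + 25 = 34
e12 coeff = (-1)*(-1) - (-5)*(-4) = 1 - 20 = -19
e13 coeff = (-1)*5 - 5*(-4) = -5 - (-20) = 15
e23 coeff = (-5)*5 - 5*(-1) = -25 - (-5) = -20
uv = 34 - 19*e12 + 15*e13 - 20*e23


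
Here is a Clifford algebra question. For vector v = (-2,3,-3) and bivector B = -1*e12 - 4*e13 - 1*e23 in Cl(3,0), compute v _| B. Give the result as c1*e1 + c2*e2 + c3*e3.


Left contraction v _| B = <vB>_1 (grade-1 part of the geometric product vB).
Using e1_|e12 = e2, e2_|e12 = -e1, e1_|e13 = e3, e3_|e13 = -e1, e2_|e23 = e3, e3_|e23 = -e2:
e1 coeff: -v2*b12 - v3*b13 = -(3)*(-1) - (-3)*(-4) = -9
e2 coeff: v1*b12 - v3*b23 = (-2)*(-1) - (-3)*(-1) = -1
e3 coeff: v1*b13 + v2*b23 = (-2)*(-4) + (3)*(-1) = 5
v _| B = -9*e1 - 1*e2 + 5*e3


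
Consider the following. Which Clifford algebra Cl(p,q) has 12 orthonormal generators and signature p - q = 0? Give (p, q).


We need p + q = 12 and p - q = 0.
Adding: 2p = 12 + 0 = 12, so p = 6.
Then q = 12 - 6 = 6.
(p, q) = (6, 6)


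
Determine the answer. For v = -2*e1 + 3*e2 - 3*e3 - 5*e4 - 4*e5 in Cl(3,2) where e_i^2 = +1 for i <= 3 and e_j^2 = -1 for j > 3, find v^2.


v^2 = sum of c_i^2 * e_i^2
Positive signature terms (e_i^2 = +1): (-2)^2 + 3^2 + (-3)^2 = 22
Negative signature terms (e_j^2 = -1): (-5)^2 + (-4)^2 = 41
v^2 = 22 - 41 = -19


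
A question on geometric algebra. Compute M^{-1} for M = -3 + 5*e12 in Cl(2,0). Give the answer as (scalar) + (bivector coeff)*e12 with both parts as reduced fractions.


M = -3 + 5*e12, where e12^2 = -1.
Since M commutes with its reverse ~M = a - b*e12, M * ~M = a^2 - b^2*e12^2 = a^2 + b^2.
So M^{-1} = ~M / (a^2 + b^2) = (a - b*e12)/(a^2 + b^2).
a^2 + b^2 = 9 + 25 = 34
Scalar part = -3/34 = -3/34
Bivector coeff = -5/34 = -5/34
M^{-1} = -3/34 - 5/34*e12


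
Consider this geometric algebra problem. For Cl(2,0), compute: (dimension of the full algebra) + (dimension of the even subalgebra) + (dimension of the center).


n = 2 + 0 = 2
Total dim = 2^2 = 4
Even subalgebra dim = 2^1 = 2
n is even, so center dim = 1
Sum = 4 + 2 + 1 = 7


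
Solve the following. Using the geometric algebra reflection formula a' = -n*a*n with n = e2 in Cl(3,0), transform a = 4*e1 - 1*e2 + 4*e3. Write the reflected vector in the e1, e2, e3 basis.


Reflection formula: a' = -n*a*n, with n = e2 (unit vector, n^2 = 1).
For reflection through hyperplane perp to e2:
The component along e2 flips sign, others stay.
a = (4, -1, 4)
a' = (4, 1, 4)
a' = 4*e1 + 1*e2 + 4*e3


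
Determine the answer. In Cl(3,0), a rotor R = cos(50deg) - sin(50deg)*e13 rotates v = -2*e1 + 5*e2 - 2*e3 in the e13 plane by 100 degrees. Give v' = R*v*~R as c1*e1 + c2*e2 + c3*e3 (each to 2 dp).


Rotor R = cos(50deg) - sin(50deg)*e13
Rotation angle theta = 2 * 50 = 100 degrees in the e13 plane (e1 -> e3).
The component perpendicular to the plane (e2) is invariant: v'_2 = v2 = 5.00
cos(100deg) = -0.1736, sin(100deg) = 0.9848
v'_1 = v1*cos(theta) - v3*sin(theta) = -2*(-0.1736) - (-2)*0.9848 = 2.32
v'_3 = v1*sin(theta) + v3*cos(theta) = -2*0.9848 + (-2)*(-0.1736) = -1.62
v' = 2.32*e1 + 5.00*e2 - 1.62*e3


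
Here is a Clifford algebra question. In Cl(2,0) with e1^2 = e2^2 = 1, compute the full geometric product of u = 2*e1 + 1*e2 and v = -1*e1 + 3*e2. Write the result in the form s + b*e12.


Expand: (2*e1 + 1*e2)(-1*e1 + 3*e2)
= 2*(-1)*e1e1 + 2*3*e1e2 + 1*(-1)*e2e1 + 1*3*e2e2
Using e1^2 = e2^2 = 1, e2e1 = -e1e2:
Scalar part s = 2*(-1) + 1*3 = -2 + 3 = 1
Bivector part b = 2*3 - 1*(-1) = 6 - (-1) = 7
uv = 1 + 7*e12


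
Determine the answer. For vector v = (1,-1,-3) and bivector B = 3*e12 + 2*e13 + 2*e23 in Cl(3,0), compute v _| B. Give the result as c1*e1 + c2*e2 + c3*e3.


Left contraction v _| B = <vB>_1 (grade-1 part of the geometric product vB).
Using e1_|e12 = e2, e2_|e12 = -e1, e1_|e13 = e3, e3_|e13 = -e1, e2_|e23 = e3, e3_|e23 = -e2:
e1 coeff: -v2*b12 - v3*b13 = -(-1)*(3) - (-3)*(2) = 9
e2 coeff: v1*b12 - v3*b23 = (1)*(3) - (-3)*(2) = 9
e3 coeff: v1*b13 + v2*b23 = (1)*(2) + (-1)*(2) = 0
v _| B = 9*e1 + 9*e2 + 0*e3


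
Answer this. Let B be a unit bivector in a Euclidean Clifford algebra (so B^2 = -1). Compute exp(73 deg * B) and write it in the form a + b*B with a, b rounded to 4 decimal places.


For a unit bivector B with B^2 = -1, the exponential series gives
e^(theta*B) = cos(theta) + sin(theta)*B (the GA analogue of Euler's formula).
theta = 73 degrees = 1.27409 rad
cos(73 deg) = 0.2924
sin(73 deg) = 0.9563
exp(theta*B) = 0.2924 + 0.9563*B


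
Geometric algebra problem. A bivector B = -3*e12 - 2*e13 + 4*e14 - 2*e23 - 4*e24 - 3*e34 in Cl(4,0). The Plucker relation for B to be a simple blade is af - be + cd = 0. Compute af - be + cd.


Plucker relation: af - be + cd
a*f = (-3)*(-3) = 9
b*e = (-2)*(-4) = 8
c*d = 4*(-2) = -8
af - be + cd = 9 - 8 + (-8)
= -7


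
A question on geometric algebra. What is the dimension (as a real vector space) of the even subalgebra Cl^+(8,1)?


Even subalgebra dimension = 2^(n-1)
n = 8 + 1 = 9
2^(9 - 1) = 2^8 = 256
Verification: sum of C(9,k) for even k = 1 + 36 + 126 + 84 + 9 = 256
Result = 256


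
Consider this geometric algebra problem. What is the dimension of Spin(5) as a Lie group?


Spin(n) double-covers SO(n); both have Lie algebra so(n) of dimension n(n-1)/2.
n = 5
n(n-1) = 5 * 4 = 20
dim Spin(5) = 20/2 = 10


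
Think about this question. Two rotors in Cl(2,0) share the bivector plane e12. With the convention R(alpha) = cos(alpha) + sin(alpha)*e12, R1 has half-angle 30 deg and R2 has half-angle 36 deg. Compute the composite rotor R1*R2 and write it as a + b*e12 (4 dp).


Same-plane rotors commute and their half-angles add:
R1*R2 = cos(a1 + a2) + sin(a1 + a2)*e12.
a1 + a2 = 30 + 36 = 66 deg
cos(66 deg) = 0.4067
sin(66 deg) = 0.9135
R1*R2 = 0.4067 + 0.9135*e12


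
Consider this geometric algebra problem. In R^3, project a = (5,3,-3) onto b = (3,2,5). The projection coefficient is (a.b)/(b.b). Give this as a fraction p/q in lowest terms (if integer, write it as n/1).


Projection coefficient = (a . b) / (b . b)
a . b = 5*3 + 3*2 + (-3)*5
= 15 + 6 + (-15) = 6
b . b = 3^2 + 2^2 + 5^2
= 9 + 4 + 25 = 38
Coefficient = 6/38
In lowest terms: 3/19


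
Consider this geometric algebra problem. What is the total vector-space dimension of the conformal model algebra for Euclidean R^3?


The conformal model of R^3 uses Cl(4,1): the 3 Euclidean generators plus two extra orthogonal generators e+ (e+^2 = +1) and e- (e-^2 = -1), from which the null vectors e0, einf are built.
Number of generators m = 3 + 2 = 5.
dim Cl(p,q) = 2^m = 2^5 = 32


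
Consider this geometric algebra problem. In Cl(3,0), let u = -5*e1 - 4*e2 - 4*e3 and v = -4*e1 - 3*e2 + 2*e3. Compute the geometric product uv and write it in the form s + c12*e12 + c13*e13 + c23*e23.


In Cl(3,0): e_i^2 = 1, e_ie_j = -e_je_i for i != j.
Scalar part = u . v = (-5)*(-4) + (-4)*(-3) + (-4)*2
= 20 + 12 + (-8) = 24
e12 coeff = (-5)*(-3) - (-4)*(-4) = 15 - 16 = -1
e13 coeff = (-5)*2 - (-4)*(-4) = -10 - 16 = -26
e23 coeff = (-4)*2 - (-4)*(-3) = -8 - 12 = -20
uv = 24 - 1*e12 - 26*e13 - 20*e23


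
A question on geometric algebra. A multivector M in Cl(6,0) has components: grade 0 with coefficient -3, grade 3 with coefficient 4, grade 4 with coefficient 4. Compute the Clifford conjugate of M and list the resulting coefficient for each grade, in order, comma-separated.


Clifford conjugate sign for grade k: (-1)^(k(k+1)/2)
Grade 0: (-1)^(0*1/2) = (-1)^0 = 1, coeff -3 -> -3
Grade 3: (-1)^(3*4/2) = (-1)^6 = 1, coeff 4 -> 4
Grade 4: (-1)^(4*5/2) = (-1)^10 = 1, coeff 4 -> 4
Conjugated coefficients: -3, 4, 4


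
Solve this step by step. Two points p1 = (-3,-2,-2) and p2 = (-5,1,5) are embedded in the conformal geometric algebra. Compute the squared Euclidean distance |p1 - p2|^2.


p1 - p2 = (2, -3, -7)
|p1 - p2|^2 = 2^2 + (-3)^2 + (-7)^2
= 4 + 9 + 49
= 62


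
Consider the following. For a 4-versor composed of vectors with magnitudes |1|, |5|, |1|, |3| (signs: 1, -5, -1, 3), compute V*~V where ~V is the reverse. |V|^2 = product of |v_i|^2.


Each vector v_i has |v_i|^2 = s_i^2
Squared scales: 1^2 = 1, (-5)^2 = 25, (-1)^2 = 1, 3^2 = 9
|V|^2 = 1 * 25 * 1 * 9
= 225


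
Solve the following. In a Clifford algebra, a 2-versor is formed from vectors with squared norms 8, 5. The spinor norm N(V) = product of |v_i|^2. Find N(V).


Spinor norm N(V) = |v1|^2 * |v2|^2 * ... * |v2|^2
= 8 * 5
Running product: 8, 40
N(V) = 40


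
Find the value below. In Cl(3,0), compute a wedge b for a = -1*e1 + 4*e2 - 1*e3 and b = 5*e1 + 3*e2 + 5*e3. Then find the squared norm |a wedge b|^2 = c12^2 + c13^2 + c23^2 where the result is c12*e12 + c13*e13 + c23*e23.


a wedge b = (a1*b2 - a2*b1)*e12 + (a1*b3 - a3*b1)*e13 + (a2*b3 - a3*b2)*e23
e12 coeff: (-1)*3 - 4*5 = -3 - 20 = -23
e13 coeff: (-1)*5 - (-1)*5 = -5 - (-5) = 0
e23 coeff: 4*5 - (-1)*3 = 20 - (-3) = 23
|a wedge b|^2 = (-23)^2 + 0^2 + 23^2
= 529 + 0 + 529
= 1058


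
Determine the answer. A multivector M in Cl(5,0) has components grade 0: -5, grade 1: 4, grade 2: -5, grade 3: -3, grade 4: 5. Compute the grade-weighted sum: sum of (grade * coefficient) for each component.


Grade-weighted sum = sum of grade_k * coefficient_k
0*(-5) = 0
1*4 = 4
2*(-5) = -10
3*(-3) = -9
4*5 = 20
Total = 0 + 4 + (-10) + (-9) + 20 = 5


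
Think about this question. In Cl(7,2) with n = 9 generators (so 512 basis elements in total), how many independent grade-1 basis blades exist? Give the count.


Number of grade-k basis blades in Cl(p,q) with n = p + q is C(n, k).
n = 7 + 2 = 9
C(9, 1) = 9! / (1! * 8!)
= 362880 / (1 * 40320)
= 9


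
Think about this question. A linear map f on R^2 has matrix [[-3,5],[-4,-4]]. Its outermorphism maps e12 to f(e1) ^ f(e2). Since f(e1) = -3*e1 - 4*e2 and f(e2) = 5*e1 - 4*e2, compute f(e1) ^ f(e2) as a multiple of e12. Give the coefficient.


The outermorphism of a linear map f sends e1^e2 to f(e1)^f(e2).
f(e1) = -3*e1 - 4*e2
f(e2) = 5*e1 - 4*e2
f(e1) ^ f(e2) = (-3*e1 - 4*e2) ^ (5*e1 - 4*e2)
= (-3)*(-4)*e12 + (-4)*5*e21
= (12 - (-20))*e12
= 32*e12
Coefficient = 32


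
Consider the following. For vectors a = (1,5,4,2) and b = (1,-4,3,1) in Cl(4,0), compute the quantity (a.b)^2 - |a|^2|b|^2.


a . b = 1*1 + 5*(-4) + 4*3 + 2*1
= 1 + (-20) + 12 + 2 = -5
|a|^2 = 1^2 + 5^2 + 4^2 + 2^2 = 46
|b|^2 = 1^2 + (-4)^2 + 3^2 + 1^2 = 27
(a.b)^2 = (-5)^2 = 25
|a|^2 * |b|^2 = 46 * 27 = 1242
Result = 25 - 1242 = -1217


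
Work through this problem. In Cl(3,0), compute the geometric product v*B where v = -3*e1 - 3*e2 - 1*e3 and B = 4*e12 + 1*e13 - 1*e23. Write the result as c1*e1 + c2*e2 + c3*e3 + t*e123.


vB has grade-1 (vector) and grade-3 (trivector) parts: vB = (v _| B) + (v ^ B).
Vector part <vB>_1:
  e1: -v2*b12 - v3*b13 = -(-3)*(4) - (-1)*(1) = 13
  e2: v1*b12 - v3*b23 = (-3)*(4) - (-1)*(-1) = -13
  e3: v1*b13 + v2*b23 = (-3)*(1) + (-3)*(-1) = 0
Trivector part <vB>_3:
  e123: v1*b23 - v2*b13 + v3*b12 = (-3)*(-1) - (-3)*(1) + (-1)*(4) = 2
vB = 13*e1 - 13*e2 + 0*e3 + 2*e123


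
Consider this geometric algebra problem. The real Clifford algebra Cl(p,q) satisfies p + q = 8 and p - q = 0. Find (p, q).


We need p + q = 8 and p - q = 0.
Adding: 2p = 8 + 0 = 8, so p = 4.
Then q = 8 - 4 = 4.
(p, q) = (4, 4)


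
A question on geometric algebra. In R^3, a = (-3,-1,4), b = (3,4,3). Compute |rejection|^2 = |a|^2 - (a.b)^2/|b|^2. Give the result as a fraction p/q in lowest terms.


|a|^2 = (-3)^2 + (-1)^2 + 4^2 = 26
|b|^2 = 3^2 + 4^2 + 3^2 = 34
a . b = (-3)*3 + (-1)*4 + 4*3 = -1
(a.b)^2 = (-1)^2 = 1
|rej|^2 = 26 - 1/34
= (884 - 1)/34
= 883/34
In lowest terms: 883/34


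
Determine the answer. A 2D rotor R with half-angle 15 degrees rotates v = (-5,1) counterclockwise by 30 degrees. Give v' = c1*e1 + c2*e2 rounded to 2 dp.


Rotor R = cos(15deg) - sin(15deg)*e12
Rotation angle theta = 2 * 15 = 30 degrees
v' = R*v*~R rotates v by theta.
cos(30deg) = 0.8660, sin(30deg) = 0.5000
v'_1 = -5*cos(30deg) - 1*sin(30deg)
= -5*0.8660 - 1*0.5000
= -4.83
v'_2 = -5*sin(30deg) + 1*cos(30deg)
= -5*0.5000 + 1*0.8660
= -1.63
v' = -4.83*e1 - 1.63*e2


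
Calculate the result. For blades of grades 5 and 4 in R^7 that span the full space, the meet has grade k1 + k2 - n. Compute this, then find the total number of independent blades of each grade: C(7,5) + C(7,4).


Meet grade = grade(A) + grade(B) - n
= 5 + 4 - 7 = 2
C(7,5) = 21
C(7,4) = 35
dim_A + dim_B = 21 + 35 = 56


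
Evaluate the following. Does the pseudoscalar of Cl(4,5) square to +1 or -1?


The pseudoscalar I = e1...e_n (product of all n generators) of Cl(p,q) satisfies I^2 = (-1)^(q + n(n-1)/2).
p = 4, q = 5, n = p + q = 9
n(n-1)/2 = 9 * 8 / 2 = 36
Exponent = q + n(n-1)/2 = 5 + 36 = 41
I^2 = (-1)^41 = -1


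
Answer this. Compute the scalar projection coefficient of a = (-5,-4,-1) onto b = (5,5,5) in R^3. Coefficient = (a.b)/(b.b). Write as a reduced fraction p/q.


Projection coefficient = (a . b) / (b . b)
a . b = (-5)*5 + (-4)*5 + (-1)*5
= -25 + (-20) + (-5) = -50
b . b = 5^2 + 5^2 + 5^2
= 25 + 25 + 25 = 75
Coefficient = -50/75
In lowest terms: -2/3


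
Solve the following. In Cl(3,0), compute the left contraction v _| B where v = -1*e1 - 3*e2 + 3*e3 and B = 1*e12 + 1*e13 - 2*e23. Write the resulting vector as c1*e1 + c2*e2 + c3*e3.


Left contraction v _| B = <vB>_1 (grade-1 part of the geometric product vB).
Using e1_|e12 = e2, e2_|e12 = -e1, e1_|e13 = e3, e3_|e13 = -e1, e2_|e23 = e3, e3_|e23 = -e2:
e1 coeff: -v2*b12 - v3*b13 = -(-3)*(1) - (3)*(1) = 0
e2 coeff: v1*b12 - v3*b23 = (-1)*(1) - (3)*(-2) = 5
e3 coeff: v1*b13 + v2*b23 = (-1)*(1) + (-3)*(-2) = 5
v _| B = 0*e1 + 5*e2 + 5*e3


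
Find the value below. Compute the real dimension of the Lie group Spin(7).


Spin(n) double-covers SO(n); both have Lie algebra so(n) of dimension n(n-1)/2.
n = 7
n(n-1) = 7 * 6 = 42
dim Spin(7) = 42/2 = 21


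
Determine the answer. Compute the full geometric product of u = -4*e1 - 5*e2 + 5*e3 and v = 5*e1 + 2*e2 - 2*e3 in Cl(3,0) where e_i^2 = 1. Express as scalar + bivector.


In Cl(3,0): e_i^2 = 1, e_ie_j = -e_je_i for i != j.
Scalar part = u . v = (-4)*5 + (-5)*2 + 5*(-2)
= -20 + (-10) + (-10) = -40
e12 coeff = (-4)*2 - (-5)*5 = -8 - (-25) = 17
e13 coeff = (-4)*(-2) - 5*5 = 8 - 25 = -17
e23 coeff = (-5)*(-2) - 5*2 = 10 - 10 = 0
uv = -40 + 17*e12 - 17*e13 + 0*e23


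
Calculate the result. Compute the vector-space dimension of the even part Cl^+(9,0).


Even subalgebra dimension = 2^(n-1)
n = 9 + 0 = 9
2^(9 - 1) = 2^8 = 256
Verification: sum of C(9,k) for even k = 1 + 36 + 126 + 84 + 9 = 256
Result = 256


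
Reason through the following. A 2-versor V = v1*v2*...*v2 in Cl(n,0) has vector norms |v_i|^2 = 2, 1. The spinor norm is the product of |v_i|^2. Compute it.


Spinor norm N(V) = |v1|^2 * |v2|^2 * ... * |v2|^2
= 2 * 1
Running product: 2, 2
N(V) = 2


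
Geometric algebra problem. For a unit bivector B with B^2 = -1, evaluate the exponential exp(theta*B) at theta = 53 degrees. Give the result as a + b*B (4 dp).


For a unit bivector B with B^2 = -1, the exponential series gives
e^(theta*B) = cos(theta) + sin(theta)*B (the GA analogue of Euler's formula).
theta = 53 degrees = 0.925025 rad
cos(53 deg) = 0.6018
sin(53 deg) = 0.7986
exp(theta*B) = 0.6018 + 0.7986*B


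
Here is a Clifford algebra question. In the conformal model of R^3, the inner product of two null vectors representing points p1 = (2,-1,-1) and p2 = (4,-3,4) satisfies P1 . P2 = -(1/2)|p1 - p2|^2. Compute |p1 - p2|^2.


p1 - p2 = (-2, 2, -5)
|p1 - p2|^2 = (-2)^2 + 2^2 + (-5)^2
= 4 + 4 + 25
= 33


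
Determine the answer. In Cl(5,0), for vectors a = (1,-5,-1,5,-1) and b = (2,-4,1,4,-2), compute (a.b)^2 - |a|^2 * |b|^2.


a . b = 1*2 + (-5)*(-4) + (-1)*1 + 5*4 + (-1)*(-2)
= 2 + 20 + (-1) + 20 + 2 = 43
|a|^2 = 1^2 + (-5)^2 + (-1)^2 + 5^2 + (-1)^2 = 53
|b|^2 = 2^2 + (-4)^2 + 1^2 + 4^2 + (-2)^2 = 41
(a.b)^2 = 43^2 = 1849
|a|^2 * |b|^2 = 53 * 41 = 2173
Result = 1849 - 2173 = -324


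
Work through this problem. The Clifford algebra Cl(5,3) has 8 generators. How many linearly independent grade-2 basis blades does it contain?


Number of grade-k basis blades in Cl(p,q) with n = p + q is C(n, k).
n = 5 + 3 = 8
C(8, 2) = 8! / (2! * 6!)
= 40320 / (2 * 720)
= 28


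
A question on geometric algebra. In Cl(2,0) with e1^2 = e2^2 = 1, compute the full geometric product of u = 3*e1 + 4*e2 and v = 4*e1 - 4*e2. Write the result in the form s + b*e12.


Expand: (3*e1 + 4*e2)(4*e1 - 4*e2)
= 3*4*e1e1 + 3*(-4)*e1e2 + 4*4*e2e1 + 4*(-4)*e2e2
Using e1^2 = e2^2 = 1, e2e1 = -e1e2:
Scalar part s = 3*4 + 4*(-4) = 12 + (-16) = -4
Bivector part b = 3*(-4) - 4*4 = -12 - 16 = -28
uv = -4 - 28*e12


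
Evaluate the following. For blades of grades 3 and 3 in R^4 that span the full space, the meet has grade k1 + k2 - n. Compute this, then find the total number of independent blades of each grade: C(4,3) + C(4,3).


Meet grade = grade(A) + grade(B) - n
= 3 + 3 - 4 = 2
C(4,3) = 4
C(4,3) = 4
dim_A + dim_B = 4 + 4 = 8


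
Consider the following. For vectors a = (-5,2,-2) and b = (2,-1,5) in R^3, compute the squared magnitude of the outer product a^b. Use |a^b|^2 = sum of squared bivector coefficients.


a wedge b = (a1*b2 - a2*b1)*e12 + (a1*b3 - a3*b1)*e13 + (a2*b3 - a3*b2)*e23
e12 coeff: (-5)*(-1) - 2*2 = 5 - 4 = 1
e13 coeff: (-5)*5 - (-2)*2 = -25 - (-4) = -21
e23 coeff: 2*5 - (-2)*(-1) = 10 - 2 = 8
|a wedge b|^2 = 1^2 + (-21)^2 + 8^2
= 1 + 441 + 64
= 506


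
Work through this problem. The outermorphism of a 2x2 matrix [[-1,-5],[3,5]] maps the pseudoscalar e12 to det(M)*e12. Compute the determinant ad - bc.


The outermorphism of a linear map f sends e1^e2 to f(e1)^f(e2).
f(e1) = -1*e1 + 3*e2
f(e2) = -5*e1 + 5*e2
f(e1) ^ f(e2) = (-1*e1 + 3*e2) ^ (-5*e1 + 5*e2)
= (-1)*5*e12 + 3*(-5)*e21
= (-5 - (-15))*e12
= 10*e12
Coefficient = 10


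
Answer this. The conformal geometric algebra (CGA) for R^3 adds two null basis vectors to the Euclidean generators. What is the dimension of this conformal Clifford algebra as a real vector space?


The conformal model of R^3 uses Cl(4,1): the 3 Euclidean generators plus two extra orthogonal generators e+ (e+^2 = +1) and e- (e-^2 = -1), from which the null vectors e0, einf are built.
Number of generators m = 3 + 2 = 5.
dim Cl(p,q) = 2^m = 2^5 = 32


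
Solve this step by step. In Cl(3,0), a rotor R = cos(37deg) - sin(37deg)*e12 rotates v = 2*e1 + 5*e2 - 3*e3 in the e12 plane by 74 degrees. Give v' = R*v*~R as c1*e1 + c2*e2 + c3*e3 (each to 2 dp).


Rotor R = cos(37deg) - sin(37deg)*e12
Rotation angle theta = 2 * 37 = 74 degrees in the e12 plane (e1 -> e2).
The component perpendicular to the plane (e3) is invariant: v'_3 = v3 = -3.00
cos(74deg) = 0.2756, sin(74deg) = 0.9613
v'_1 = v1*cos(theta) - v2*sin(theta) = 2*0.2756 - 5*0.9613 = -4.26
v'_2 = v1*sin(theta) + v2*cos(theta) = 2*0.9613 + 5*0.2756 = 3.30
v' = -4.26*e1 + 3.30*e2 - 3.00*e3


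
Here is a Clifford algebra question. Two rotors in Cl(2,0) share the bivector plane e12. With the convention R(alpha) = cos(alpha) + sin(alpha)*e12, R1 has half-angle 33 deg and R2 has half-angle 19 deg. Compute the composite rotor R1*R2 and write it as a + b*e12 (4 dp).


Same-plane rotors commute and their half-angles add:
R1*R2 = cos(a1 + a2) + sin(a1 + a2)*e12.
a1 + a2 = 33 + 19 = 52 deg
cos(52 deg) = 0.6157
sin(52 deg) = 0.7880
R1*R2 = 0.6157 + 0.7880*e12


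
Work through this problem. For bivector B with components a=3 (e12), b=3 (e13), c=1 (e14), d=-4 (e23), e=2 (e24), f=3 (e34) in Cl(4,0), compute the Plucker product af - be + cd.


Plucker relation: af - be + cd
a*f = 3*3 = 9
b*e = 3*2 = 6
c*d = 1*(-4) = -4
af - be + cd = 9 - 6 + (-4)
= -1


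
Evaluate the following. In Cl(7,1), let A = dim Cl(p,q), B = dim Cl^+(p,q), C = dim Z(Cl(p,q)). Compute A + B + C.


n = 7 + 1 = 8
Total dim = 2^8 = 256
Even subalgebra dim = 2^7 = 128
n is even, so center dim = 1
Sum = 256 + 128 + 1 = 385


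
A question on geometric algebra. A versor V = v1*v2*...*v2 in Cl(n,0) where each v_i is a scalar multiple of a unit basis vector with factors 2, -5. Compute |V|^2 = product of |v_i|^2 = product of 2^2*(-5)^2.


Each vector v_i has |v_i|^2 = s_i^2
Squared scales: 2^2 = 4, (-5)^2 = 25
|V|^2 = 4 * 25
= 100


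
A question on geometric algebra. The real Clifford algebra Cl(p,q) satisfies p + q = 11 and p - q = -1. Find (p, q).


We need p + q = 11 and p - q = -1.
Adding: 2p = 11 + (-1) = 10, so p = 5.
Then q = 11 - 5 = 6.
(p, q) = (5, 6)


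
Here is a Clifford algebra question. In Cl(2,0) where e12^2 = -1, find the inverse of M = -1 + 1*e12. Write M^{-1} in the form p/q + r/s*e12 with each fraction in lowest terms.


M = -1 + 1*e12, where e12^2 = -1.
Since M commutes with its reverse ~M = a - b*e12, M * ~M = a^2 - b^2*e12^2 = a^2 + b^2.
So M^{-1} = ~M / (a^2 + b^2) = (a - b*e12)/(a^2 + b^2).
a^2 + b^2 = 1 + 1 = 2
Scalar part = -1/2 = -1/2
Bivector coeff = -1/2 = -1/2
M^{-1} = -1/2 - 1/2*e12


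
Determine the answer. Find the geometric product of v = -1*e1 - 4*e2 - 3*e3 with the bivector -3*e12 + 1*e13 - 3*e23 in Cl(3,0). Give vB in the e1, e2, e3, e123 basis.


vB has grade-1 (vector) and grade-3 (trivector) parts: vB = (v _| B) + (v ^ B).
Vector part <vB>_1:
  e1: -v2*b12 - v3*b13 = -(-4)*(-3) - (-3)*(1) = -9
  e2: v1*b12 - v3*b23 = (-1)*(-3) - (-3)*(-3) = -6
  e3: v1*b13 + v2*b23 = (-1)*(1) + (-4)*(-3) = 11
Trivector part <vB>_3:
  e123: v1*b23 - v2*b13 + v3*b12 = (-1)*(-3) - (-4)*(1) + (-3)*(-3) = 16
vB = -9*e1 - 6*e2 + 11*e3 + 16*e123


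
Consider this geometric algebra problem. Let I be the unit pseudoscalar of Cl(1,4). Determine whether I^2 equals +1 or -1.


The pseudoscalar I = e1...e_n (product of all n generators) of Cl(p,q) satisfies I^2 = (-1)^(q + n(n-1)/2).
p = 1, q = 4, n = p + q = 5
n(n-1)/2 = 5 * 4 / 2 = 10
Exponent = q + n(n-1)/2 = 4 + 10 = 14
I^2 = (-1)^14 = +1


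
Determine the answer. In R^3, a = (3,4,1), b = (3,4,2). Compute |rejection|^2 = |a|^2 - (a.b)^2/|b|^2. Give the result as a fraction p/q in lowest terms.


|a|^2 = 3^2 + 4^2 + 1^2 = 26
|b|^2 = 3^2 + 4^2 + 2^2 = 29
a . b = 3*3 + 4*4 + 1*2 = 27
(a.b)^2 = 27^2 = 729
|rej|^2 = 26 - 729/29
= (754 - 729)/29
= 25/29
In lowest terms: 25/29


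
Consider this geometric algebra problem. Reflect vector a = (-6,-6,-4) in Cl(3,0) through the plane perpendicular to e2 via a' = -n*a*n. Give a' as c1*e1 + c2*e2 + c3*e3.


Reflection formula: a' = -n*a*n, with n = e2 (unit vector, n^2 = 1).
For reflection through hyperplane perp to e2:
The component along e2 flips sign, others stay.
a = (-6, -6, -4)
a' = (-6, 6, -4)
a' = -6*e1 + 6*e2 - 4*e3


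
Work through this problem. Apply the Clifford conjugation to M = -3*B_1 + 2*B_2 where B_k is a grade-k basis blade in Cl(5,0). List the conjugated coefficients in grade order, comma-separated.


Clifford conjugate sign for grade k: (-1)^(k(k+1)/2)
Grade 1: (-1)^(1*2/2) = (-1)^1 = -1, coeff -3 -> 3
Grade 2: (-1)^(2*3/2) = (-1)^3 = -1, coeff 2 -> -2
Conjugated coefficients: 3, -2


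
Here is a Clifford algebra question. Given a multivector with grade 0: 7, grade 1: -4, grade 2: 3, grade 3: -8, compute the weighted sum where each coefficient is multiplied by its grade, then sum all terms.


Grade-weighted sum = sum of grade_k * coefficient_k
0*7 = 0
1*(-4) = -4
2*3 = 6
3*(-8) = -24
Total = 0 + (-4) + 6 + (-24) = -22


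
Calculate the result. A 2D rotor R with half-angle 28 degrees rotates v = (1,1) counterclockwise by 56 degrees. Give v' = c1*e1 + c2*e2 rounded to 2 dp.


Rotor R = cos(28deg) - sin(28deg)*e12
Rotation angle theta = 2 * 28 = 56 degrees
v' = R*v*~R rotates v by theta.
cos(56deg) = 0.5592, sin(56deg) = 0.8290
v'_1 = 1*cos(56deg) - 1*sin(56deg)
= 1*0.5592 - 1*0.8290
= -0.27
v'_2 = 1*sin(56deg) + 1*cos(56deg)
= 1*0.8290 + 1*0.5592
= 1.39
v' = -0.27*e1 + 1.39*e2


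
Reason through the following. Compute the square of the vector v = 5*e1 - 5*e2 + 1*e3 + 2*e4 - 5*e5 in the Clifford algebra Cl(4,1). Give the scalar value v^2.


v^2 = sum of c_i^2 * e_i^2
Positive signature terms (e_i^2 = +1): 5^2 + (-5)^2 + 1^2 + 2^2 = 55
Negative signature terms (e_j^2 = -1): (-5)^2 = 25
v^2 = 55 - 25 = 30


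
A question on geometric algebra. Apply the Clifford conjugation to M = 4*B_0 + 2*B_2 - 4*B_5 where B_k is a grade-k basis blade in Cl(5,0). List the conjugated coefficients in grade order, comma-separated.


Clifford conjugate sign for grade k: (-1)^(k(k+1)/2)
Grade 0: (-1)^(0*1/2) = (-1)^0 = 1, coeff 4 -> 4
Grade 2: (-1)^(2*3/2) = (-1)^3 = -1, coeff 2 -> -2
Grade 5: (-1)^(5*6/2) = (-1)^15 = -1, coeff -4 -> 4
Conjugated coefficients: 4, -2, 4


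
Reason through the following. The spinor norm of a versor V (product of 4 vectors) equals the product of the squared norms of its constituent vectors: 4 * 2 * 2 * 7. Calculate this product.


Spinor norm N(V) = |v1|^2 * |v2|^2 * ... * |v4|^2
= 4 * 2 * 2 * 7
Running product: 4, 8, 16, 112
N(V) = 112


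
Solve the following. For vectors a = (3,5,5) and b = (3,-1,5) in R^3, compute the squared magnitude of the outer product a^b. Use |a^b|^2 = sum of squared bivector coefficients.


a wedge b = (a1*b2 - a2*b1)*e12 + (a1*b3 - a3*b1)*e13 + (a2*b3 - a3*b2)*e23
e12 coeff: 3*(-1) - 5*3 = -3 - 15 = -18
e13 coeff: 3*5 - 5*3 = 15 - 15 = 0
e23 coeff: 5*5 - 5*(-1) = 25 - (-5) = 30
|a wedge b|^2 = (-18)^2 + 0^2 + 30^2
= 324 + 0 + 900
= 1224


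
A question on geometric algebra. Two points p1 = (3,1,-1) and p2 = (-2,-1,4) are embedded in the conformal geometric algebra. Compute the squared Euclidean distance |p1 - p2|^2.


p1 - p2 = (5, 2, -5)
|p1 - p2|^2 = 5^2 + 2^2 + (-5)^2
= 25 + 4 + 25
= 54


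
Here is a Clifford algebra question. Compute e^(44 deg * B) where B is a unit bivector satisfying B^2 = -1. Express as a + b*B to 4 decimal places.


For a unit bivector B with B^2 = -1, the exponential series gives
e^(theta*B) = cos(theta) + sin(theta)*B (the GA analogue of Euler's formula).
theta = 44 degrees = 0.767945 rad
cos(44 deg) = 0.7193
sin(44 deg) = 0.6947
exp(theta*B) = 0.7193 + 0.6947*B


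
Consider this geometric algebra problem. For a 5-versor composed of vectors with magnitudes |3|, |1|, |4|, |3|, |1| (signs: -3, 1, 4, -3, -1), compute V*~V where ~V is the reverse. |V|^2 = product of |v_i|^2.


Each vector v_i has |v_i|^2 = s_i^2
Squared scales: (-3)^2 = 9, 1^2 = 1, 4^2 = 16, (-3)^2 = 9, (-1)^2 = 1
|V|^2 = 9 * 1 * 16 * 9 * 1
= 1296


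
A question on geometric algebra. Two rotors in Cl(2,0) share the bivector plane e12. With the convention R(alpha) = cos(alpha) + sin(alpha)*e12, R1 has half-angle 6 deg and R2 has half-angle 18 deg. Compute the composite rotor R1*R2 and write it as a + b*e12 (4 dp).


Same-plane rotors commute and their half-angles add:
R1*R2 = cos(a1 + a2) + sin(a1 + a2)*e12.
a1 + a2 = 6 + 18 = 24 deg
cos(24 deg) = 0.9135
sin(24 deg) = 0.4067
R1*R2 = 0.9135 + 0.4067*e12


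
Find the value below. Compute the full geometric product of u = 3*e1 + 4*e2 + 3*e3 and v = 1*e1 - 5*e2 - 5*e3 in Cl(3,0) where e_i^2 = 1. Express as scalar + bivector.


In Cl(3,0): e_i^2 = 1, e_ie_j = -e_je_i for i != j.
Scalar part = u . v = 3*1 + 4*(-5) + 3*(-5)
= 3 + (-20) + (-15) = -32
e12 coeff = 3*(-5) - 4*1 = -15 - 4 = -19
e13 coeff = 3*(-5) - 3*1 = -15 - 3 = -18
e23 coeff = 4*(-5) - 3*(-5) = -20 - (-15) = -5
uv = -32 - 19*e12 - 18*e13 - 5*e23


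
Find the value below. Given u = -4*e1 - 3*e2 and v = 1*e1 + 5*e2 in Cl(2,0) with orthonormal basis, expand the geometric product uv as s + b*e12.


Expand: (-4*e1 - 3*e2)(1*e1 + 5*e2)
= (-4)*1*e1e1 + (-4)*5*e1e2 + (-3)*1*e2e1 + (-3)*5*e2e2
Using e1^2 = e2^2 = 1, e2e1 = -e1e2:
Scalar part s = (-4)*1 + (-3)*5 = -4 + (-15) = -19
Bivector part b = (-4)*5 - (-3)*1 = -20 - (-3) = -17
uv = -19 - 17*e12


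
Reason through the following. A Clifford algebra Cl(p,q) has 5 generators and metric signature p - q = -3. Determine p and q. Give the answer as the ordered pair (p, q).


We need p + q = 5 and p - q = -3.
Adding: 2p = 5 + (-3) = 2, so p = 1.
Then q = 5 - 1 = 4.
(p, q) = (1, 4)


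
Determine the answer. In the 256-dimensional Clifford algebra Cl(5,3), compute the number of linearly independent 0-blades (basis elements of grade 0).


Number of grade-k basis blades in Cl(p,q) with n = p + q is C(n, k).
n = 5 + 3 = 8
C(8, 0) = 8! / (0! * 8!)
= 40320 / (1 * 40320)
= 1


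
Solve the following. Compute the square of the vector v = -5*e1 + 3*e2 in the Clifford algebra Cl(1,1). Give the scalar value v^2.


v^2 = sum of c_i^2 * e_i^2
Positive signature terms (e_i^2 = +1): (-5)^2 = 25
Negative signature terms (e_j^2 = -1): 3^2 = 9
v^2 = 25 - 9 = 16


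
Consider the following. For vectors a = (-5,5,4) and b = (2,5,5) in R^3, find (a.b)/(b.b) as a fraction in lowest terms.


Projection coefficient = (a . b) / (b . b)
a . b = (-5)*2 + 5*5 + 4*5
= -10 + 25 + 20 = 35
b . b = 2^2 + 5^2 + 5^2
= 4 + 25 + 25 = 54
Coefficient = 35/54
In lowest terms: 35/54


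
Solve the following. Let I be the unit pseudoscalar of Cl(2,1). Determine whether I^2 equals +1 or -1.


The pseudoscalar I = e1...e_n (product of all n generators) of Cl(p,q) satisfies I^2 = (-1)^(q + n(n-1)/2).
p = 2, q = 1, n = p + q = 3
n(n-1)/2 = 3 * 2 / 2 = 3
Exponent = q + n(n-1)/2 = 1 + 3 = 4
I^2 = (-1)^4 = +1


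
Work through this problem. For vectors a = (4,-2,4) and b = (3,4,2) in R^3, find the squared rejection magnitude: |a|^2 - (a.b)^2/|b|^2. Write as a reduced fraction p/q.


|a|^2 = 4^2 + (-2)^2 + 4^2 = 36
|b|^2 = 3^2 + 4^2 + 2^2 = 29
a . b = 4*3 + (-2)*4 + 4*2 = 12
(a.b)^2 = 12^2 = 144
|rej|^2 = 36 - 144/29
= (1044 - 144)/29
= 900/29
In lowest terms: 900/29


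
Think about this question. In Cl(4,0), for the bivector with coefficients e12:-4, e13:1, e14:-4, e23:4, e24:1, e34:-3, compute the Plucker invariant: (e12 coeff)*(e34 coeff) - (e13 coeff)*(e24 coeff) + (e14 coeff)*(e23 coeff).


Plucker relation: af - be + cd
a*f = (-4)*(-3) = 12
b*e = 1*1 = 1
c*d = (-4)*4 = -16
af - be + cd = 12 - 1 + (-16)
= -5


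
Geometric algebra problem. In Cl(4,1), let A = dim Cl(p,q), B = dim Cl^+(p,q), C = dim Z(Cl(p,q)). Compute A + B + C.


n = 4 + 1 = 5
Total dim = 2^5 = 32
Even subalgebra dim = 2^4 = 16
n is odd, so center dim = 2
Sum = 32 + 16 + 2 = 50
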